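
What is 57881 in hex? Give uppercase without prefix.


57881 = E219 hex

E219


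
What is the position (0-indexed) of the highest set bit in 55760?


0b1101100111010000. Highest set bit at position 15

15


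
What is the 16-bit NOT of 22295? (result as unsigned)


~0b101011100010111 = 0b1010100011101000 = 43240 (16-bit unsigned)

43240


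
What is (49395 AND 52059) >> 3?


Step 1: 49395 & 52059 = 49235
Step 2: 49235 >> 3 = 6154

6154


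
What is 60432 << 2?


0b1110110000010000 << 2 = 0b111011000001000000 = 241728

241728


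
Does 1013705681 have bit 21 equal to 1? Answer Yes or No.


0b111100011010111110101111010001, bit 21 = 1. Yes

Yes


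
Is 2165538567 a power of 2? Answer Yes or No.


0b10000001000100110111111100000111. Multiple bits set => No

No


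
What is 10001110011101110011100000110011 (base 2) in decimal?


10001110011101110011100000110011 in decimal = 2390177843

2390177843


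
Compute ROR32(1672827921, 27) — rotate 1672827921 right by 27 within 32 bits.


Rotate 0b1100011101101010101010000010001 right by 27 (32-bit) = 0b1110110101010101000001000101100 = 1990885932

1990885932


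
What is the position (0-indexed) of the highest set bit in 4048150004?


0b11110001010010011101110111110100. Highest set bit at position 31

31


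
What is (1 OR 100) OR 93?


Step 1: 1 | 100 = 101
Step 2: 101 | 93 = 125

125


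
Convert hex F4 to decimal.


F4 hex = 244 decimal

244


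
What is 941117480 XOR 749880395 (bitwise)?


0b111000000110000101000000101000 ^ 0b101100101100100100010001001011 = 0b10100101010100001010001100011 = 346690659

346690659


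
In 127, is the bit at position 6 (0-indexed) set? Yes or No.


0b1111111, bit 6 = 1. Yes

Yes


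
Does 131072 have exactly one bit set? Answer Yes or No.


0b100000000000000000. Only one bit set => Yes

Yes


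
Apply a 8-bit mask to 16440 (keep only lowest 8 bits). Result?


16440 & 255 = 56

56


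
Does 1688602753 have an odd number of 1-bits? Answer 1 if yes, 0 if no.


0b1100100101001100000100010000001 has 10 ones => parity 0

0


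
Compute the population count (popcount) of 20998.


0b101001000000110 has 5 set bits

5


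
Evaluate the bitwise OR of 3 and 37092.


0b11 | 0b1001000011100100 = 0b1001000011100111 = 37095

37095


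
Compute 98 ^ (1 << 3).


98 ^ (1 << 3) = 98 ^ 8 = 106

106


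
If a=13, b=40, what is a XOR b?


13 ^ 40 = 37

37


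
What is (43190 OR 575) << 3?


Step 1: 43190 | 575 = 43711
Step 2: 43711 << 3 = 349688

349688


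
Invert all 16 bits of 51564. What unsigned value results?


51564 ^ 65535 = 13971

13971


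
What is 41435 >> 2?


0b1010000111011011 >> 2 = 0b10100001110110 = 10358

10358


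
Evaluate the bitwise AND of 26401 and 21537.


0b110011100100001 & 0b101010000100001 = 0b100010000100001 = 17441

17441


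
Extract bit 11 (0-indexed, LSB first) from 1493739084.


0b1011001000010001010011001001100, position 11 = 0

0


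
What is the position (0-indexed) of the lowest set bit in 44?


0b101100. Lowest set bit at position 2

2


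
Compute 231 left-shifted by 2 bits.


0b11100111 << 2 = 0b1110011100 = 924

924


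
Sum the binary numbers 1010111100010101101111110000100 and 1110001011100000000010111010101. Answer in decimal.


1010111100010101101111110000100 + 1110001011100000000010111010101 = 11001000111110101110010101011001 = 3371885913

3371885913


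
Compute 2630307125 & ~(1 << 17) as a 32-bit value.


2630307125 & ~(1 << 17) = 2630176053

2630176053


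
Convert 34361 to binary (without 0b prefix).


34361 = 1000011000111001 in binary

1000011000111001


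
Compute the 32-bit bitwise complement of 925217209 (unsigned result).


~0b110111001001011011000110111001 = 0b11001000110110100100111001000110 = 3369750086 (32-bit unsigned)

3369750086


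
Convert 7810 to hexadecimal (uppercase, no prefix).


7810 = 1E82 hex

1E82


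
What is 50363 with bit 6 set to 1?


50363 | (1 << 6) = 50363 | 64 = 50427

50427


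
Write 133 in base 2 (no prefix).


133 = 10000101 in binary

10000101


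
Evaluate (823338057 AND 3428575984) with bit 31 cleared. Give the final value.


Step 1: 823338057 & 3428575984 = 1253440
Step 2: 1253440 & ~(1 << 31) = 1253440

1253440


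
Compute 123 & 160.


0b1111011 & 0b10100000 = 0b100000 = 32

32


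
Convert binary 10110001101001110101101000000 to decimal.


10110001101001110101101000000 in decimal = 372566848

372566848


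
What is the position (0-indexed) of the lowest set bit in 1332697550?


0b1001111011011110101100111001110. Lowest set bit at position 1

1


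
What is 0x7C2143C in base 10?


7C2143C hex = 130159676 decimal

130159676


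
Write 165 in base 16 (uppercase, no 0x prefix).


165 = A5 hex

A5


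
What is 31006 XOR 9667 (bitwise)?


0b111100100011110 ^ 0b10010111000011 = 0b101110011011101 = 23773

23773


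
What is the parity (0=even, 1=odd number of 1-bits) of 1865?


0b11101001001 has 6 ones => parity 0

0


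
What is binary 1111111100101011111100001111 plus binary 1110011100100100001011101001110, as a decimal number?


1111111100101011111100001111 + 1110011100100100001011101001110 = 10000011100001001101011001011101 = 2206520925

2206520925


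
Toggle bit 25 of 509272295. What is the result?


509272295 ^ (1 << 25) = 509272295 ^ 33554432 = 475717863

475717863


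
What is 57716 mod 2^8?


57716 & 255 = 116

116


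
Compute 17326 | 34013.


0b100001110101110 | 0b1000010011011101 = 0b1100011111111111 = 51199

51199


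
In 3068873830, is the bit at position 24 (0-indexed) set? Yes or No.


0b10110110111010110100110001100110, bit 24 = 0. No

No


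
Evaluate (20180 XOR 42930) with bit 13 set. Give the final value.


Step 1: 20180 ^ 42930 = 59750
Step 2: 59750 | (1 << 13) = 59750 | 8192 = 59750

59750


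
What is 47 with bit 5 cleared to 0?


47 & ~(1 << 5) = 15

15


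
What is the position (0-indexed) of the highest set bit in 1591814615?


0b1011110111000010010100111010111. Highest set bit at position 30

30


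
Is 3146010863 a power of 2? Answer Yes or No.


0b10111011100001000101000011101111. Multiple bits set => No

No


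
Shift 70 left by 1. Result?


0b1000110 << 1 = 0b10001100 = 140

140


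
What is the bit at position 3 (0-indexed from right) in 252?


0b11111100, position 3 = 1

1


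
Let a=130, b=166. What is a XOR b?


130 ^ 166 = 36

36


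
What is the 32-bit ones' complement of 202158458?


202158458 ^ 4294967295 = 4092808837

4092808837


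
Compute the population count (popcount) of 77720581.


0b100101000011110110000000101 has 11 set bits

11


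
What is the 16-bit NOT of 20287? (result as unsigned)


~0b100111100111111 = 0b1011000011000000 = 45248 (16-bit unsigned)

45248


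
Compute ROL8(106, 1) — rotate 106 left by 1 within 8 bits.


Rotate 0b1101010 left by 1 (8-bit) = 0b11010100 = 212

212


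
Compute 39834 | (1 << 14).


39834 | (1 << 14) = 39834 | 16384 = 56218

56218


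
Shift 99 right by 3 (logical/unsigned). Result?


0b1100011 >> 3 = 0b1100 = 12

12


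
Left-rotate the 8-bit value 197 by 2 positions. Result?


Rotate 0b11000101 left by 2 (8-bit) = 0b10111 = 23

23


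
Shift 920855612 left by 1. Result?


0b110110111000110010010000111100 << 1 = 0b1101101110001100100100001111000 = 1841711224

1841711224


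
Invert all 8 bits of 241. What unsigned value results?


241 ^ 255 = 14

14


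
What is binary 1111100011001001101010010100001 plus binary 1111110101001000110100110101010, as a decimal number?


1111100011001001101010010100001 + 1111110101001000110100110101010 = 11111011000010010011111001001011 = 4211686987

4211686987


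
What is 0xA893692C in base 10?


A893692C hex = 2828233004 decimal

2828233004


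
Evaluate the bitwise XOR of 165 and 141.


0b10100101 ^ 0b10001101 = 0b101000 = 40

40


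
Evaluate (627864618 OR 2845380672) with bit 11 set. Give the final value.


Step 1: 627864618 | 2845380672 = 2919068778
Step 2: 2919068778 | (1 << 11) = 2919068778 | 2048 = 2919070826

2919070826


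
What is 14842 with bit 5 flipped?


14842 ^ (1 << 5) = 14842 ^ 32 = 14810

14810


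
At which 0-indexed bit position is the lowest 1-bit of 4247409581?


0b11111101001010100101001110101101. Lowest set bit at position 0

0


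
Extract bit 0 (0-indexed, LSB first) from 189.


0b10111101, position 0 = 1

1


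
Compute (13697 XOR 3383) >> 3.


Step 1: 13697 ^ 3383 = 14518
Step 2: 14518 >> 3 = 1814

1814


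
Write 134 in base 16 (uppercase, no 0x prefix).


134 = 86 hex

86


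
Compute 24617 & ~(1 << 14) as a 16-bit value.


24617 & ~(1 << 14) = 8233

8233


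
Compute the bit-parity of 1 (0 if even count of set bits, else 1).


0b1 has 1 ones => parity 1

1


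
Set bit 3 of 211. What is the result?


211 | (1 << 3) = 211 | 8 = 219

219


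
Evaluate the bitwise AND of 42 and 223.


0b101010 & 0b11011111 = 0b1010 = 10

10


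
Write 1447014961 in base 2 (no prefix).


1447014961 = 1010110001111111011001000110001 in binary

1010110001111111011001000110001


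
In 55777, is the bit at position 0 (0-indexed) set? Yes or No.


0b1101100111100001, bit 0 = 1. Yes

Yes


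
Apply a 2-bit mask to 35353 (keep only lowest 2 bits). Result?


35353 & 3 = 1

1


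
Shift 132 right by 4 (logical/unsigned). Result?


0b10000100 >> 4 = 0b1000 = 8

8


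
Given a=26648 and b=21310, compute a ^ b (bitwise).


26648 ^ 21310 = 15142

15142


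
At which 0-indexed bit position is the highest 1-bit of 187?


0b10111011. Highest set bit at position 7

7


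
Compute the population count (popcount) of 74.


0b1001010 has 3 set bits

3


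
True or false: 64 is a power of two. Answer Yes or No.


0b1000000. Only one bit set => Yes

Yes


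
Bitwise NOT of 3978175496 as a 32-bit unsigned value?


~0b11101101000111100010010000001000 = 0b10010111000011101101111110111 = 316791799 (32-bit unsigned)

316791799


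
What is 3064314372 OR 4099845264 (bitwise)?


0b10110110101001011011101000000100 | 0b11110100010111101010110010010000 = 0b11110110111111111011111010010100 = 4143955604

4143955604


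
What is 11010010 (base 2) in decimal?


11010010 in decimal = 210

210


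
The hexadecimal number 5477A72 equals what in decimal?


5477A72 hex = 88570482 decimal

88570482


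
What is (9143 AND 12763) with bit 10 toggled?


Step 1: 9143 & 12763 = 8595
Step 2: 8595 ^ (1 << 10) = 8595 ^ 1024 = 9619

9619


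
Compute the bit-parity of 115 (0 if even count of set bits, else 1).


0b1110011 has 5 ones => parity 1

1


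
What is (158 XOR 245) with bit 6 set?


Step 1: 158 ^ 245 = 107
Step 2: 107 | (1 << 6) = 107 | 64 = 107

107


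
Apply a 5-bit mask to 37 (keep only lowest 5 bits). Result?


37 & 31 = 5

5


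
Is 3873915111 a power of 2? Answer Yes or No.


0b11100110111001110100000011100111. Multiple bits set => No

No


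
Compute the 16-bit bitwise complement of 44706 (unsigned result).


~0b1010111010100010 = 0b101000101011101 = 20829 (16-bit unsigned)

20829


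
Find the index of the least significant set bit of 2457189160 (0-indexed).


0b10010010011101011011101100101000. Lowest set bit at position 3

3


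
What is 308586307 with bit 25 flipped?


308586307 ^ (1 << 25) = 308586307 ^ 33554432 = 275031875

275031875


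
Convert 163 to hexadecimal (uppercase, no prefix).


163 = A3 hex

A3


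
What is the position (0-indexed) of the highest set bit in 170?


0b10101010. Highest set bit at position 7

7


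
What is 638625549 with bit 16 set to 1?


638625549 | (1 << 16) = 638625549 | 65536 = 638691085

638691085


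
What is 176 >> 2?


0b10110000 >> 2 = 0b101100 = 44

44


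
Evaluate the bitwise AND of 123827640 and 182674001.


0b111011000010111010110111000 & 0b1010111000110110001001010001 = 0b10011000010110000000010000 = 39936016

39936016


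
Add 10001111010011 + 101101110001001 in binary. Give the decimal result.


10001111010011 + 101101110001001 = 111111101011100 = 32604

32604


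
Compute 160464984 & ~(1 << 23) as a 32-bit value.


160464984 & ~(1 << 23) = 152076376

152076376


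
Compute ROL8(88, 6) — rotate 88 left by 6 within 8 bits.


Rotate 0b1011000 left by 6 (8-bit) = 0b10110 = 22

22


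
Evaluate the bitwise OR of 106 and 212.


0b1101010 | 0b11010100 = 0b11111110 = 254

254


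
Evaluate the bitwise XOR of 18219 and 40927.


0b100011100101011 ^ 0b1001111111011111 = 0b1101100011110100 = 55540

55540


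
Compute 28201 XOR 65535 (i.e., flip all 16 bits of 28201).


28201 ^ 65535 = 37334

37334


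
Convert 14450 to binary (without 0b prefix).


14450 = 11100001110010 in binary

11100001110010


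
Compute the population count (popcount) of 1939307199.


0b1110011100101110111101010111111 has 22 set bits

22


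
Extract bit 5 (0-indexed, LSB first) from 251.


0b11111011, position 5 = 1

1


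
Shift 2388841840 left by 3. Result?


0b10001110011000101101010101110000 << 3 = 0b10001110011000101101010101110000000 = 19110734720

19110734720


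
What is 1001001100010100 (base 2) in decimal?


1001001100010100 in decimal = 37652

37652


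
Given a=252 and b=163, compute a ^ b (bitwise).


252 ^ 163 = 95

95


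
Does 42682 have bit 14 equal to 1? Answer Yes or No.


0b1010011010111010, bit 14 = 0. No

No


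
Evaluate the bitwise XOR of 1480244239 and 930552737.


0b1011000001110101011110000001111 ^ 0b110111011101110001101110100001 = 0b1101111010011011010011110101110 = 1867360174

1867360174


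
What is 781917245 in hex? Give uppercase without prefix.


781917245 = 2E9B1C3D hex

2E9B1C3D


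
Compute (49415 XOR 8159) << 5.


Step 1: 49415 ^ 8159 = 57048
Step 2: 57048 << 5 = 1825536

1825536


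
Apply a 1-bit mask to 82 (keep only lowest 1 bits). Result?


82 & 1 = 0

0


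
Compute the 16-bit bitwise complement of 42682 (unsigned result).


~0b1010011010111010 = 0b101100101000101 = 22853 (16-bit unsigned)

22853


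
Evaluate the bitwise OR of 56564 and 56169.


0b1101110011110100 | 0b1101101101101001 = 0b1101111111111101 = 57341

57341


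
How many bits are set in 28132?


0b110110111100100 has 9 set bits

9


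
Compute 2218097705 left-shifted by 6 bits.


0b10000100001101010111110000101001 << 6 = 0b10000100001101010111110000101001000000 = 141958253120

141958253120


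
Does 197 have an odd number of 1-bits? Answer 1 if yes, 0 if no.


0b11000101 has 4 ones => parity 0

0


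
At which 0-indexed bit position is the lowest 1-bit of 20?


0b10100. Lowest set bit at position 2

2


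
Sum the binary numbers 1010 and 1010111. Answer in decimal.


1010 + 1010111 = 1100001 = 97

97


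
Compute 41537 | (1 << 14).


41537 | (1 << 14) = 41537 | 16384 = 57921

57921


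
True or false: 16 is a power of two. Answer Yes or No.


0b10000. Only one bit set => Yes

Yes


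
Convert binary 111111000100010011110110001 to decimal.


111111000100010011110110001 in decimal = 132261809

132261809


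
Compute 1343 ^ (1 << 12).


1343 ^ (1 << 12) = 1343 ^ 4096 = 5439

5439


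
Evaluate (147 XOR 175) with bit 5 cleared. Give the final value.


Step 1: 147 ^ 175 = 60
Step 2: 60 & ~(1 << 5) = 28

28


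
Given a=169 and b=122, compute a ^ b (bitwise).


169 ^ 122 = 211

211


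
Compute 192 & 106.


0b11000000 & 0b1101010 = 0b1000000 = 64

64


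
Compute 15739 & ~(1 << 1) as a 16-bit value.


15739 & ~(1 << 1) = 15737

15737


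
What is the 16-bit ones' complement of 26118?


26118 ^ 65535 = 39417

39417


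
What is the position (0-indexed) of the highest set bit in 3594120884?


0b11010110001110011110111010110100. Highest set bit at position 31

31


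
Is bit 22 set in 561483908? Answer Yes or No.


0b100001011101111001000010000100, bit 22 = 1. Yes

Yes


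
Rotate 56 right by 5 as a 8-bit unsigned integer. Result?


Rotate 0b111000 right by 5 (8-bit) = 0b11000001 = 193

193


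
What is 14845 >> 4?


0b11100111111101 >> 4 = 0b1110011111 = 927

927


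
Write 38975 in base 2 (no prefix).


38975 = 1001100000111111 in binary

1001100000111111


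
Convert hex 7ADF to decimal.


7ADF hex = 31455 decimal

31455


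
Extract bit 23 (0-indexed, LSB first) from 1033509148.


0b111101100110100001100100011100, position 23 = 1

1


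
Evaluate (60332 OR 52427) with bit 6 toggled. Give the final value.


Step 1: 60332 | 52427 = 61423
Step 2: 61423 ^ (1 << 6) = 61423 ^ 64 = 61359

61359


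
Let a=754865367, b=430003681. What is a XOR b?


754865367 ^ 430003681 = 895418678

895418678


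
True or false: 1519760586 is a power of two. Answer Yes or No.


0b1011010100101011011010011001010. Multiple bits set => No

No


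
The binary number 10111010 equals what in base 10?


10111010 in decimal = 186

186


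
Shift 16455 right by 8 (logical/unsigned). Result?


0b100000001000111 >> 8 = 0b1000000 = 64

64


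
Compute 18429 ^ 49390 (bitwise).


0b100011111111101 ^ 0b1100000011101110 = 0b1000011100010011 = 34579

34579


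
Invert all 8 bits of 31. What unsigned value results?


31 ^ 255 = 224

224


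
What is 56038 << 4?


0b1101101011100110 << 4 = 0b11011010111001100000 = 896608

896608


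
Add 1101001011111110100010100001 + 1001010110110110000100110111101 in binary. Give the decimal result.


1101001011111110100010100001 + 1001010110110110000100110111101 = 1011000000010101111001001011110 = 1477112414

1477112414


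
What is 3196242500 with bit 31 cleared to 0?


3196242500 & ~(1 << 31) = 1048758852

1048758852


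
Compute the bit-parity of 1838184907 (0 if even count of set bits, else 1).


0b1101101100100000111100111001011 has 17 ones => parity 1

1


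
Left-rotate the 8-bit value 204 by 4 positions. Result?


Rotate 0b11001100 left by 4 (8-bit) = 0b11001100 = 204

204


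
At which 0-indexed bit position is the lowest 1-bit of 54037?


0b1101001100010101. Lowest set bit at position 0

0


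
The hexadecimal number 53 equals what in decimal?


53 hex = 83 decimal

83


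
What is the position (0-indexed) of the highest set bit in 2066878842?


0b1111011001100100001000101111010. Highest set bit at position 30

30


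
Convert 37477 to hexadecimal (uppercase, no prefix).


37477 = 9265 hex

9265


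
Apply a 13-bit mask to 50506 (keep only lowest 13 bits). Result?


50506 & 8191 = 1354

1354


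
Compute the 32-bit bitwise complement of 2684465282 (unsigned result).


~0b10100000000000011011000010000010 = 0b1011111111111100100111101111101 = 1610502013 (32-bit unsigned)

1610502013


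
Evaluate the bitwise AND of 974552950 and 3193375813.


0b111010000101100111111101110110 & 0b10111110010101110000110001000101 = 0b111010000101100000110001000100 = 974523460

974523460


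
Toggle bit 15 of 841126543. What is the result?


841126543 ^ (1 << 15) = 841126543 ^ 32768 = 841093775

841093775


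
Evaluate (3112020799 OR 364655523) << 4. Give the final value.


Step 1: 3112020799 | 364655523 = 3187522495
Step 2: 3187522495 << 4 = 51000359920

51000359920


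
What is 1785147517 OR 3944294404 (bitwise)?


0b1101010011001110011000001111101 | 0b11101011000110010010100000000100 = 0b11101011011111110011100001111101 = 3950983293

3950983293


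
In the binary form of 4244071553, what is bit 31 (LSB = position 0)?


0b11111100111101110110010010000001, position 31 = 1

1


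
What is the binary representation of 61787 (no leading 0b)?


61787 = 1111000101011011 in binary

1111000101011011


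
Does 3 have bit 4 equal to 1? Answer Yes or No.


0b11, bit 4 = 0. No

No


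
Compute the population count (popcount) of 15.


0b1111 has 4 set bits

4


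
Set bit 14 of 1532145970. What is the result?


1532145970 | (1 << 14) = 1532145970 | 16384 = 1532162354

1532162354


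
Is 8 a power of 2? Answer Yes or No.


0b1000. Only one bit set => Yes

Yes


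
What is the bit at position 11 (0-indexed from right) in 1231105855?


0b1001001011000010010111100111111, position 11 = 1

1


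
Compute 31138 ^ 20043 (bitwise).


0b111100110100010 ^ 0b100111001001011 = 0b11011111101001 = 14313

14313


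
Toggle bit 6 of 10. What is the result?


10 ^ (1 << 6) = 10 ^ 64 = 74

74


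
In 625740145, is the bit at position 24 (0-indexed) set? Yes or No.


0b100101010011000000100101110001, bit 24 = 1. Yes

Yes


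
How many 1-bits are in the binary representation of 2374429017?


0b10001101100001101110100101011001 has 16 set bits

16


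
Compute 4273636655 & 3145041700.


0b11111110101110101000010100101111 & 0b10111011011101011000011100100100 = 0b10111010001100001000010100100100 = 3123741988

3123741988


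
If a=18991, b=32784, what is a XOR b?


18991 ^ 32784 = 51775

51775


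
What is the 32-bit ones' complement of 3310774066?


3310774066 ^ 4294967295 = 984193229

984193229


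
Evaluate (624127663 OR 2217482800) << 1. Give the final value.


Step 1: 624127663 | 2217482800 = 2772401855
Step 2: 2772401855 << 1 = 5544803710

5544803710


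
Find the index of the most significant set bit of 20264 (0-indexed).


0b100111100101000. Highest set bit at position 14

14


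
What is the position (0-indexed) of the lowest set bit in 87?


0b1010111. Lowest set bit at position 0

0


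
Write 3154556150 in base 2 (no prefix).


3154556150 = 10111100000001101011010011110110 in binary

10111100000001101011010011110110


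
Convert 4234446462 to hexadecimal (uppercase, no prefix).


4234446462 = FC64867E hex

FC64867E


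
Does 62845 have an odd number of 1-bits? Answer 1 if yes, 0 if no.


0b1111010101111101 has 12 ones => parity 0

0


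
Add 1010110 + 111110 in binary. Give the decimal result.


1010110 + 111110 = 10010100 = 148

148


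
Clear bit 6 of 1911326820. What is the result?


1911326820 & ~(1 << 6) = 1911326756

1911326756


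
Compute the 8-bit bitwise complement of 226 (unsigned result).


~0b11100010 = 0b11101 = 29 (8-bit unsigned)

29


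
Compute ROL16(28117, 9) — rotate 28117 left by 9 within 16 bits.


Rotate 0b110110111010101 left by 9 (16-bit) = 0b1010101011011011 = 43739

43739


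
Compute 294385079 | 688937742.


0b10001100010111111010110110111 | 0b101001000100000101101100001110 = 0b111001100110111111111110111111 = 966524863

966524863


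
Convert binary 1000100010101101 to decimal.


1000100010101101 in decimal = 34989

34989


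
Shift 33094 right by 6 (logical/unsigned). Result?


0b1000000101000110 >> 6 = 0b1000000101 = 517

517


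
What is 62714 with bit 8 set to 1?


62714 | (1 << 8) = 62714 | 256 = 62970

62970


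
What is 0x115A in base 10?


115A hex = 4442 decimal

4442


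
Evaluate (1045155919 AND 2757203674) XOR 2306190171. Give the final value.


Step 1: 1045155919 & 2757203674 = 608407626
Step 2: 608407626 ^ 2306190171 = 2906012433

2906012433


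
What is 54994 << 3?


0b1101011011010010 << 3 = 0b1101011011010010000 = 439952

439952


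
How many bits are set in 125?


0b1111101 has 6 set bits

6


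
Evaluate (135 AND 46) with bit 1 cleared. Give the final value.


Step 1: 135 & 46 = 6
Step 2: 6 & ~(1 << 1) = 4

4


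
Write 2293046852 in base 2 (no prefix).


2293046852 = 10001000101011010001111001000100 in binary

10001000101011010001111001000100


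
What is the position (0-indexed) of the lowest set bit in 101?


0b1100101. Lowest set bit at position 0

0


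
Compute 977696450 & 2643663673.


0b111010010001100111011011000010 & 0b10011101100100110001101100111001 = 0b11000000000100001001000000000 = 402788864

402788864


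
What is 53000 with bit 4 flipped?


53000 ^ (1 << 4) = 53000 ^ 16 = 53016

53016


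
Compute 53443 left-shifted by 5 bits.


0b1101000011000011 << 5 = 0b110100001100001100000 = 1710176

1710176


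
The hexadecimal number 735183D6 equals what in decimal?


735183D6 hex = 1934722006 decimal

1934722006


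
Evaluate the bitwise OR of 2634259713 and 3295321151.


0b10011101000000111001110100000001 | 0b11000100011010101001110000111111 = 0b11011101011010111001110100111111 = 3714817343

3714817343


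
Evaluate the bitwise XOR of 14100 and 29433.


0b11011100010100 ^ 0b111001011111001 = 0b100010111101101 = 17901

17901


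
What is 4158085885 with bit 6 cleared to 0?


4158085885 & ~(1 << 6) = 4158085821

4158085821


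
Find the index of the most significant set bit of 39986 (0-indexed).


0b1001110000110010. Highest set bit at position 15

15


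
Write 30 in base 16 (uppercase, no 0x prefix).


30 = 1E hex

1E


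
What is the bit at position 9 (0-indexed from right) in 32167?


0b111110110100111, position 9 = 0

0


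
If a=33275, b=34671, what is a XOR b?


33275 ^ 34671 = 1684

1684


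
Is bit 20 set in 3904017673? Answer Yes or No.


0b11101000101100101001010100001001, bit 20 = 1. Yes

Yes


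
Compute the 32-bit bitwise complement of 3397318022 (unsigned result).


~0b11001010011111101111010110000110 = 0b110101100000010000101001111001 = 897649273 (32-bit unsigned)

897649273


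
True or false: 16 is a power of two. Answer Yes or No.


0b10000. Only one bit set => Yes

Yes


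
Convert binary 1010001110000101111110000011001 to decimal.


1010001110000101111110000011001 in decimal = 1371733017

1371733017


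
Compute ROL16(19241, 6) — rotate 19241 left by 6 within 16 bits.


Rotate 0b100101100101001 left by 6 (16-bit) = 0b1100101001010010 = 51794

51794


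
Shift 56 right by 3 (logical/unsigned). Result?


0b111000 >> 3 = 0b111 = 7

7


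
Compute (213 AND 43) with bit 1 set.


Step 1: 213 & 43 = 1
Step 2: 1 | (1 << 1) = 1 | 2 = 3

3


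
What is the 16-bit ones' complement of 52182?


52182 ^ 65535 = 13353

13353


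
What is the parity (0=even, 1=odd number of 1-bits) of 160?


0b10100000 has 2 ones => parity 0

0


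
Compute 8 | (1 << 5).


8 | (1 << 5) = 8 | 32 = 40

40


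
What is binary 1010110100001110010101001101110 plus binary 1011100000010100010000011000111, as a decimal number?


1010110100001110010101001101110 + 1011100000010100010000011000111 = 10110010100100010100101100110101 = 2995866421

2995866421


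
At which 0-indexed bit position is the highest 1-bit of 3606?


0b111000010110. Highest set bit at position 11

11


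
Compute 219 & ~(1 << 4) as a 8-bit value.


219 & ~(1 << 4) = 203

203


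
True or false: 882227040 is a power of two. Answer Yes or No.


0b110100100101011011011101100000. Multiple bits set => No

No


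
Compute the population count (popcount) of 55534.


0b1101100011101110 has 10 set bits

10


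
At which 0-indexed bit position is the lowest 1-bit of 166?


0b10100110. Lowest set bit at position 1

1


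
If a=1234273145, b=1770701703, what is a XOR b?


1234273145 ^ 1770701703 = 538657022

538657022


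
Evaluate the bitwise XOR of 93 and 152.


0b1011101 ^ 0b10011000 = 0b11000101 = 197

197


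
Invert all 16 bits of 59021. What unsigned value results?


59021 ^ 65535 = 6514

6514


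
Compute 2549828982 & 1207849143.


0b10010111111110110100110101110110 & 0b1000111111111100101000010110111 = 0b111111110100100000000110110 = 133840950

133840950


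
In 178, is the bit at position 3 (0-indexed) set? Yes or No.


0b10110010, bit 3 = 0. No

No


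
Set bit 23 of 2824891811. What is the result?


2824891811 | (1 << 23) = 2824891811 | 8388608 = 2833280419

2833280419


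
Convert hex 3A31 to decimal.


3A31 hex = 14897 decimal

14897


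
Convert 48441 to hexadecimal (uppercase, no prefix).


48441 = BD39 hex

BD39


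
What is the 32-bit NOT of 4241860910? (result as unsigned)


~0b11111100110101011010100100101110 = 0b11001010100101011011010001 = 53106385 (32-bit unsigned)

53106385


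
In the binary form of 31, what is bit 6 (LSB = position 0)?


0b11111, position 6 = 0

0


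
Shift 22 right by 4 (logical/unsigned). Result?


0b10110 >> 4 = 0b1 = 1

1


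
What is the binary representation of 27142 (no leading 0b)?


27142 = 110101000000110 in binary

110101000000110


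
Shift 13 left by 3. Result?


0b1101 << 3 = 0b1101000 = 104

104


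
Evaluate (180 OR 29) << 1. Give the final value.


Step 1: 180 | 29 = 189
Step 2: 189 << 1 = 378

378


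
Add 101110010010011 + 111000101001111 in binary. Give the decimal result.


101110010010011 + 111000101001111 = 1100110111100010 = 52706

52706


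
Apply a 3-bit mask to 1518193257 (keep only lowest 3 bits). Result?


1518193257 & 7 = 1

1


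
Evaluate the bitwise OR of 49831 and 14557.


0b1100001010100111 | 0b11100011011101 = 0b1111101011111111 = 64255

64255


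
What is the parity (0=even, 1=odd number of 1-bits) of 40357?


0b1001110110100101 has 9 ones => parity 1

1


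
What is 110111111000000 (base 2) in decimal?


110111111000000 in decimal = 28608

28608


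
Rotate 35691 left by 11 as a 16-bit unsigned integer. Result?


Rotate 0b1000101101101011 left by 11 (16-bit) = 0b101110001011011 = 23643

23643


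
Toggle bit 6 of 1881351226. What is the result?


1881351226 ^ (1 << 6) = 1881351226 ^ 64 = 1881351290

1881351290


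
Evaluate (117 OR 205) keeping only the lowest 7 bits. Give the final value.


Step 1: 117 | 205 = 253
Step 2: 253 & 127 = 125

125


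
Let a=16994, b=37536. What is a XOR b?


16994 ^ 37536 = 53442

53442


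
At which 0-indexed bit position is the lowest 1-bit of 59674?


0b1110100100011010. Lowest set bit at position 1

1


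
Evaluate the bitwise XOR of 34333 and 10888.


0b1000011000011101 ^ 0b10101010001000 = 0b1010110010010101 = 44181

44181


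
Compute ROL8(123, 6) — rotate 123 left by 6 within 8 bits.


Rotate 0b1111011 left by 6 (8-bit) = 0b11011110 = 222

222


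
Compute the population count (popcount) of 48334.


0b1011110011001110 has 10 set bits

10


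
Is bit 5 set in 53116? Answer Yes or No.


0b1100111101111100, bit 5 = 1. Yes

Yes


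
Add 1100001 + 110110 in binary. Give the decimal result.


1100001 + 110110 = 10010111 = 151

151


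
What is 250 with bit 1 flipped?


250 ^ (1 << 1) = 250 ^ 2 = 248

248


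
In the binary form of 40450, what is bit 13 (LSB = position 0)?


0b1001111000000010, position 13 = 0

0


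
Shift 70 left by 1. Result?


0b1000110 << 1 = 0b10001100 = 140

140


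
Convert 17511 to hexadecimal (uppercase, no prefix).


17511 = 4467 hex

4467


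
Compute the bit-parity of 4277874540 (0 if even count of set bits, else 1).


0b11111110111110110010111101101100 has 23 ones => parity 1

1


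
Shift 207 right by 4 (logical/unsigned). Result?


0b11001111 >> 4 = 0b1100 = 12

12


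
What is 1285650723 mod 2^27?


1285650723 & 134217727 = 77691171

77691171


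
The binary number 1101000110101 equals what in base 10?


1101000110101 in decimal = 6709

6709


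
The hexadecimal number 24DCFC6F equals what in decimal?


24DCFC6F hex = 618462319 decimal

618462319


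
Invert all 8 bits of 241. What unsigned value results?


241 ^ 255 = 14

14


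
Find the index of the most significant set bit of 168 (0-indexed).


0b10101000. Highest set bit at position 7

7


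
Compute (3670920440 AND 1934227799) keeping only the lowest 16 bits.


Step 1: 3670920440 & 1934227799 = 1380567120
Step 2: 1380567120 & 65535 = 51280

51280


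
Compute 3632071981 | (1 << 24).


3632071981 | (1 << 24) = 3632071981 | 16777216 = 3648849197

3648849197


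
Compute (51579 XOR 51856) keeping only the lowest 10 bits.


Step 1: 51579 ^ 51856 = 1003
Step 2: 1003 & 1023 = 1003

1003


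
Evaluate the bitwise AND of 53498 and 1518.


0b1101000011111010 & 0b10111101110 = 0b11101010 = 234

234


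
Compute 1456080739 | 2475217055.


0b1010110110010100000011101100011 | 0b10010011100010001101000010011111 = 0b11010111110010101101011111111111 = 3620395007

3620395007


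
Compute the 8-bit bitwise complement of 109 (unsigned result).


~0b1101101 = 0b10010010 = 146 (8-bit unsigned)

146


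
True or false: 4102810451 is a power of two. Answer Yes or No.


0b11110100100010111110101101010011. Multiple bits set => No

No


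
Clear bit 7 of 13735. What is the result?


13735 & ~(1 << 7) = 13607

13607


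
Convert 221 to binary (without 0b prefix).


221 = 11011101 in binary

11011101


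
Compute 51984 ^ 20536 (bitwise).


0b1100101100010000 ^ 0b101000000111000 = 0b1001101100101000 = 39720

39720


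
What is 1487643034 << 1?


0b1011000101010111010000110011010 << 1 = 0b10110001010101110100001100110100 = 2975286068

2975286068


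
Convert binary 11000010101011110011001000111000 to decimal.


11000010101011110011001000111000 in decimal = 3266261560

3266261560


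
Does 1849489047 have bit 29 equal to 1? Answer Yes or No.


0b1101110001111001111011010010111, bit 29 = 1. Yes

Yes


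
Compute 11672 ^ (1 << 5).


11672 ^ (1 << 5) = 11672 ^ 32 = 11704

11704


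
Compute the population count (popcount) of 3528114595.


0b11010010010010101100000110100011 has 14 set bits

14


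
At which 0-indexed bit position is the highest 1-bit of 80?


0b1010000. Highest set bit at position 6

6


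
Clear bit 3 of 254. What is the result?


254 & ~(1 << 3) = 246

246


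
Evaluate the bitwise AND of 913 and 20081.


0b1110010001 & 0b100111001110001 = 0b1000010001 = 529

529


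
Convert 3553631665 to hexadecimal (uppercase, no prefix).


3553631665 = D3D01DB1 hex

D3D01DB1


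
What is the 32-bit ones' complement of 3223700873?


3223700873 ^ 4294967295 = 1071266422

1071266422


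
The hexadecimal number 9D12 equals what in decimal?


9D12 hex = 40210 decimal

40210


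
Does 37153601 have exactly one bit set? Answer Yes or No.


0b10001101101110101101000001. Multiple bits set => No

No


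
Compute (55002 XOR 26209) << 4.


Step 1: 55002 ^ 26209 = 45243
Step 2: 45243 << 4 = 723888

723888


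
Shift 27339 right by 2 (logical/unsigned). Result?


0b110101011001011 >> 2 = 0b1101010110010 = 6834

6834


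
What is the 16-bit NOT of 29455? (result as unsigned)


~0b111001100001111 = 0b1000110011110000 = 36080 (16-bit unsigned)

36080


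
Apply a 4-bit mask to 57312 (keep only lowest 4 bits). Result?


57312 & 15 = 0

0


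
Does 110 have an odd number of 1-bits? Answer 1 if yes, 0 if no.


0b1101110 has 5 ones => parity 1

1


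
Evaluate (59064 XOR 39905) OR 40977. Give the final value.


Step 1: 59064 ^ 39905 = 32089
Step 2: 32089 | 40977 = 64857

64857


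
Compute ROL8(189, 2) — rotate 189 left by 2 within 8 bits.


Rotate 0b10111101 left by 2 (8-bit) = 0b11110110 = 246

246


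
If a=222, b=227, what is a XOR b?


222 ^ 227 = 61

61


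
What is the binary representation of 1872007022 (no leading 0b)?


1872007022 = 1101111100101001000111101101110 in binary

1101111100101001000111101101110


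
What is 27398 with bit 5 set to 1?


27398 | (1 << 5) = 27398 | 32 = 27430

27430


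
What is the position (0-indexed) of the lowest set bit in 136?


0b10001000. Lowest set bit at position 3

3


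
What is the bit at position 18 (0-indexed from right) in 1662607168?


0b1100011000110010101111101000000, position 18 = 0

0


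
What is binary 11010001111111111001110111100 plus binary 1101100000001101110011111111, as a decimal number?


11010001111111111001110111100 + 1101100000001101110011111111 = 100111110000001101000010111011 = 666947771

666947771


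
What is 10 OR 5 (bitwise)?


0b1010 | 0b101 = 0b1111 = 15

15


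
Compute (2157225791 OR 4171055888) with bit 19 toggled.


Step 1: 2157225791 | 4171055888 = 4171097919
Step 2: 4171097919 ^ (1 << 19) = 4171097919 ^ 524288 = 4170573631

4170573631


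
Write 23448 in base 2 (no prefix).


23448 = 101101110011000 in binary

101101110011000


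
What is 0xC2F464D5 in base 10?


C2F464D5 hex = 3270796501 decimal

3270796501


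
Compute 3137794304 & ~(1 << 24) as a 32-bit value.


3137794304 & ~(1 << 24) = 3121017088

3121017088


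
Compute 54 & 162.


0b110110 & 0b10100010 = 0b100010 = 34

34


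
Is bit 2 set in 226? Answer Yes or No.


0b11100010, bit 2 = 0. No

No


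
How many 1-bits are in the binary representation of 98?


0b1100010 has 3 set bits

3


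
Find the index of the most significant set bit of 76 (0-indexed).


0b1001100. Highest set bit at position 6

6


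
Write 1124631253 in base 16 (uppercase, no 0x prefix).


1124631253 = 430882D5 hex

430882D5


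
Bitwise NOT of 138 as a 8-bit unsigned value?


~0b10001010 = 0b1110101 = 117 (8-bit unsigned)

117


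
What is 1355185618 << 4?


0b1010000110001100111110111010010 << 4 = 0b10100001100011001111101110100100000 = 21682969888

21682969888


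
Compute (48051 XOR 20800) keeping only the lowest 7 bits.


Step 1: 48051 ^ 20800 = 60147
Step 2: 60147 & 127 = 115

115


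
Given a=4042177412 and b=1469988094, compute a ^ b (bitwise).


4042177412 ^ 1469988094 = 2809169786

2809169786


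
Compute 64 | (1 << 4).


64 | (1 << 4) = 64 | 16 = 80

80


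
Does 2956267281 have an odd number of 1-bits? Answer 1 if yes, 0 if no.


0b10110000001101010000111100010001 has 13 ones => parity 1

1


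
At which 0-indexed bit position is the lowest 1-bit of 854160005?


0b110010111010010111001010000101. Lowest set bit at position 0

0


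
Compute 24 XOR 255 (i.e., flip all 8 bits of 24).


24 ^ 255 = 231

231


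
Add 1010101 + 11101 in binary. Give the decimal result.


1010101 + 11101 = 1110010 = 114

114


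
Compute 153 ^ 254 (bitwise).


0b10011001 ^ 0b11111110 = 0b1100111 = 103

103


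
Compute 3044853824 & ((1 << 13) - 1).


3044853824 & 8191 = 2112

2112


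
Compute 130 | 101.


0b10000010 | 0b1100101 = 0b11100111 = 231

231


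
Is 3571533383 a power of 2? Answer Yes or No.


0b11010100111000010100011001000111. Multiple bits set => No

No


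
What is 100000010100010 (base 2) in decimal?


100000010100010 in decimal = 16546

16546


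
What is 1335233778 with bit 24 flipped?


1335233778 ^ (1 << 24) = 1335233778 ^ 16777216 = 1318456562

1318456562
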